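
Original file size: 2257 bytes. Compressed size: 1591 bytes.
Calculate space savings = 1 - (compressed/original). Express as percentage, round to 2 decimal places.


ratio = compressed/original = 1591/2257 = 0.704918
savings = 1 - ratio = 1 - 0.704918 = 0.295082
as a percentage: 0.295082 * 100 = 29.51%

Space savings = 1 - 1591/2257 = 29.51%


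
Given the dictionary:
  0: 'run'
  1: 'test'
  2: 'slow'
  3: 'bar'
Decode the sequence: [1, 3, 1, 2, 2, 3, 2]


Look up each index in the dictionary:
  1 -> 'test'
  3 -> 'bar'
  1 -> 'test'
  2 -> 'slow'
  2 -> 'slow'
  3 -> 'bar'
  2 -> 'slow'

Decoded: "test bar test slow slow bar slow"


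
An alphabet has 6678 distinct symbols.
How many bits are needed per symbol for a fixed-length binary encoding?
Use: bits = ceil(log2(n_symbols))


log2(6678) = 12.7052
Bracket: 2^12 = 4096 < 6678 <= 2^13 = 8192
So ceil(log2(6678)) = 13

bits = ceil(log2(6678)) = ceil(12.7052) = 13 bits


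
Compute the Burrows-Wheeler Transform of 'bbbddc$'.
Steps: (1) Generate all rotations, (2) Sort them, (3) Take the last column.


Rotations (sorted):
  0: $bbbddc -> last char: c
  1: bbbddc$ -> last char: $
  2: bbddc$b -> last char: b
  3: bddc$bb -> last char: b
  4: c$bbbdd -> last char: d
  5: dc$bbbd -> last char: d
  6: ddc$bbb -> last char: b


BWT = c$bbddb


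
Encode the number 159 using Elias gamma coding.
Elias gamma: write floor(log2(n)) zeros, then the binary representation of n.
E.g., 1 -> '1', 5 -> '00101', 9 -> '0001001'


num_bits = floor(log2(159)) + 1 = 8
leading_zeros = num_bits - 1 = 7
binary(159) = 10011111

Elias gamma(159) = '0000000' + '10011111' = 000000010011111 (15 bits)


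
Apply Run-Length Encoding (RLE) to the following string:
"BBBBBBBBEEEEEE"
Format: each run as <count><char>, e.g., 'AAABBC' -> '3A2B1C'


Scanning runs left to right:
  i=0: run of 'B' x 8 -> '8B'
  i=8: run of 'E' x 6 -> '6E'

RLE = 8B6E


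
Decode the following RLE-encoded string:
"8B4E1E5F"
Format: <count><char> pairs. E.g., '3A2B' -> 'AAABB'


Expanding each <count><char> pair:
  8B -> 'BBBBBBBB'
  4E -> 'EEEE'
  1E -> 'E'
  5F -> 'FFFFF'

Decoded = BBBBBBBBEEEEEFFFFF


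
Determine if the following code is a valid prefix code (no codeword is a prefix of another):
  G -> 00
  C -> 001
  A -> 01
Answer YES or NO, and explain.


Checking each pair (does one codeword prefix another?):
  G='00' vs C='001': prefix -- VIOLATION

NO -- this is NOT a valid prefix code. G (00) is a prefix of C (001).


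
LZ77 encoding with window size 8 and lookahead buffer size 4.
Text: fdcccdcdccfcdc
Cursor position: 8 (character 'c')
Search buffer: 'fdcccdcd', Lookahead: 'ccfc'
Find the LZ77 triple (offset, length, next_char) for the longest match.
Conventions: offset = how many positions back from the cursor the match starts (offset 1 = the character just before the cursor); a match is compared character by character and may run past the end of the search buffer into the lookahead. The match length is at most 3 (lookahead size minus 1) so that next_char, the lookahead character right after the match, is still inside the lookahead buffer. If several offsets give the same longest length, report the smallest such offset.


Try each offset into the search buffer:
  offset=1 (pos 7, char 'd'): match length 0
  offset=2 (pos 6, char 'c'): match length 1
  offset=3 (pos 5, char 'd'): match length 0
  offset=4 (pos 4, char 'c'): match length 1
  offset=5 (pos 3, char 'c'): match length 2
  offset=6 (pos 2, char 'c'): match length 2
  offset=7 (pos 1, char 'd'): match length 0
  offset=8 (pos 0, char 'f'): match length 0
Longest match has length 2, found at offsets 5, 6; take the smallest, offset 5.
next_char = character at position 8 + 2 = 10 -> 'f'

Best match: offset=5, length=2 (matching 'cc' starting at position 3)
LZ77 triple: (5, 2, 'f')


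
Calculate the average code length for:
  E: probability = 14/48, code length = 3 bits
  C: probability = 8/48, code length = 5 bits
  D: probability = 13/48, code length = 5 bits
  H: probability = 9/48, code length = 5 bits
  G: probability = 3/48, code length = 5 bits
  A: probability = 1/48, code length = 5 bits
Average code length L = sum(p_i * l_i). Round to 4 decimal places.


Weighted contributions p_i * l_i:
  E: (14/48) * 3 = 42/48
  C: (8/48) * 5 = 40/48
  D: (13/48) * 5 = 65/48
  H: (9/48) * 5 = 45/48
  G: (3/48) * 5 = 15/48
  A: (1/48) * 5 = 5/48
Sum = (42 + 40 + 65 + 45 + 15 + 5)/48 = 212/48

L = 212/48 = 4.4167 bits/symbol


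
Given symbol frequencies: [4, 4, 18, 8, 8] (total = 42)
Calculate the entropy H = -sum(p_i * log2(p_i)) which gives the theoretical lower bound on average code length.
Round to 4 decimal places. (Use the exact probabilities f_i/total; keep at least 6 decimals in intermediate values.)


Per-symbol terms -p_i * log2(p_i) with p_i = f_i/42:
  p = 4/42 = 0.095238: log2(p) = -3.392317, -p*log2(p) = 0.323078
  p = 4/42 = 0.095238: log2(p) = -3.392317, -p*log2(p) = 0.323078
  p = 18/42 = 0.428571: log2(p) = -1.222392, -p*log2(p) = 0.523882
  p = 8/42 = 0.190476: log2(p) = -2.392317, -p*log2(p) = 0.455680
  p = 8/42 = 0.190476: log2(p) = -2.392317, -p*log2(p) = 0.455680
H = 0.323078 + 0.323078 + 0.523882 + 0.455680 + 0.455680 = 2.081398

H = 2.0814 bits/symbol


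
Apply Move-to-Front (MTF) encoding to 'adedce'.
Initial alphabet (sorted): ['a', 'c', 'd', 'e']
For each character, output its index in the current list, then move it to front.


MTF encoding:
'a': index 0 in ['a', 'c', 'd', 'e'] -> ['a', 'c', 'd', 'e']
'd': index 2 in ['a', 'c', 'd', 'e'] -> ['d', 'a', 'c', 'e']
'e': index 3 in ['d', 'a', 'c', 'e'] -> ['e', 'd', 'a', 'c']
'd': index 1 in ['e', 'd', 'a', 'c'] -> ['d', 'e', 'a', 'c']
'c': index 3 in ['d', 'e', 'a', 'c'] -> ['c', 'd', 'e', 'a']
'e': index 2 in ['c', 'd', 'e', 'a'] -> ['e', 'c', 'd', 'a']


Output: [0, 2, 3, 1, 3, 2]


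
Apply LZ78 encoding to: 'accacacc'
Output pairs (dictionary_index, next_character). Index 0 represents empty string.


LZ78 encoding steps:
Dictionary: {0: ''}
Step 1: w='' (idx 0), next='a' -> output (0, 'a'), add 'a' as idx 1
Step 2: w='' (idx 0), next='c' -> output (0, 'c'), add 'c' as idx 2
Step 3: w='c' (idx 2), next='a' -> output (2, 'a'), add 'ca' as idx 3
Step 4: w='ca' (idx 3), next='c' -> output (3, 'c'), add 'cac' as idx 4
Step 5: w='c' (idx 2), end of input -> output (2, '')


Encoded: [(0, 'a'), (0, 'c'), (2, 'a'), (3, 'c'), (2, '')]


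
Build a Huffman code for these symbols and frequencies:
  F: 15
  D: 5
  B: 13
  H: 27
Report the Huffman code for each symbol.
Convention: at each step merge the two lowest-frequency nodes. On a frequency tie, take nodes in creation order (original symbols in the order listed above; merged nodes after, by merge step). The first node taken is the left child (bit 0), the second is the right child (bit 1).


Huffman tree construction:
Step 1: Merge D(5) + B(13) = 18
Step 2: Merge F(15) + (D+B)(18) = 33
Step 3: Merge H(27) + (F+(D+B))(33) = 60
Read each symbol's code off the tree from the root (left child = 0, right child = 1).

Codes:
  F: 10 (length 2)
  D: 110 (length 3)
  B: 111 (length 3)
  H: 0 (length 1)
Average code length: 111/60 = 1.8500 bits/symbol


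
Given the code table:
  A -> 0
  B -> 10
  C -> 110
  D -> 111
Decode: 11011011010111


Decoding:
110 -> C
110 -> C
110 -> C
10 -> B
111 -> D


Result: CCCBD


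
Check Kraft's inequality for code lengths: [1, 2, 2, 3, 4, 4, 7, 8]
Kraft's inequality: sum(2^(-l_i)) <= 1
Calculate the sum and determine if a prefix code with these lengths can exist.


Sum = 2^(-1) + 2^(-2) + 2^(-2) + 2^(-3) + 2^(-4) + 2^(-4) + 2^(-7) + 2^(-8)
    = 0.5 + 0.25 + 0.25 + 0.125 + 0.0625 + 0.0625 + 0.0078125 + 0.00390625
    = 323/256 = 1.26171875
Since 1.26171875 > 1, Kraft's inequality is NOT satisfied.
A prefix code with these lengths CANNOT exist.

Kraft sum = 1.26171875. Not satisfied.


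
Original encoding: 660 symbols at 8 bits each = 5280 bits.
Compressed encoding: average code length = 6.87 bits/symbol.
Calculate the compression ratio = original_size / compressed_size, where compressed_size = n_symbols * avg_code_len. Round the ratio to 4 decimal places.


original_size = n_symbols * orig_bits = 660 * 8 = 5280 bits
compressed_size = n_symbols * avg_code_len = 660 * 6.87 = 4534.2 bits
ratio = original_size / compressed_size = 5280 / 4534.2 = 1.1645

Compression ratio = 1.1645


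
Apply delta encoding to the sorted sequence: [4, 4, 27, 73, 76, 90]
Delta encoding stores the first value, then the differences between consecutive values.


First value: 4
Deltas:
  4 - 4 = 0
  27 - 4 = 23
  73 - 27 = 46
  76 - 73 = 3
  90 - 76 = 14


Delta encoded: [4, 0, 23, 46, 3, 14]


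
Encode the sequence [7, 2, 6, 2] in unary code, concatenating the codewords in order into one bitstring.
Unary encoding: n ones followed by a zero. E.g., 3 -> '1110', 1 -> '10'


Encode each number as n ones followed by a terminating 0:
  7 -> 11111110 (8 bits)
  2 -> 110 (3 bits)
  6 -> 1111110 (7 bits)
  2 -> 110 (3 bits)
Total length = 8 + 3 + 7 + 3 = 21 bits.

Unary([7, 2, 6, 2]) = 111111101101111110110 (21 bits)


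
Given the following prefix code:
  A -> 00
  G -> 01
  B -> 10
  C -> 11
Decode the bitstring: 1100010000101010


Decoding step by step:
Bits 11 -> C
Bits 00 -> A
Bits 01 -> G
Bits 00 -> A
Bits 00 -> A
Bits 10 -> B
Bits 10 -> B
Bits 10 -> B


Decoded message: CAGAABBB


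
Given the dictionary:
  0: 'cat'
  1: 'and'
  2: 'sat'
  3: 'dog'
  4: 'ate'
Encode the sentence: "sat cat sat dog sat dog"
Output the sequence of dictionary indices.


Look up each word in the dictionary:
  'sat' -> 2
  'cat' -> 0
  'sat' -> 2
  'dog' -> 3
  'sat' -> 2
  'dog' -> 3

Encoded: [2, 0, 2, 3, 2, 3]


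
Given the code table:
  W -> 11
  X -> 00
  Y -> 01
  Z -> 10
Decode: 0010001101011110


Decoding:
00 -> X
10 -> Z
00 -> X
11 -> W
01 -> Y
01 -> Y
11 -> W
10 -> Z


Result: XZXWYYWZ


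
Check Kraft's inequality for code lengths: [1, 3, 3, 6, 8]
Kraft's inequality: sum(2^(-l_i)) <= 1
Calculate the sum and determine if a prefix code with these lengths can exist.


Sum = 2^(-1) + 2^(-3) + 2^(-3) + 2^(-6) + 2^(-8)
    = 0.5 + 0.125 + 0.125 + 0.015625 + 0.00390625
    = 197/256 = 0.76953125
Since 0.76953125 <= 1, Kraft's inequality IS satisfied.
A prefix code with these lengths CAN exist.

Kraft sum = 0.76953125. Satisfied.


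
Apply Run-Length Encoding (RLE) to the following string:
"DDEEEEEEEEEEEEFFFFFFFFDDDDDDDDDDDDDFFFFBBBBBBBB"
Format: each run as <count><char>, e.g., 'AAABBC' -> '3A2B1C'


Scanning runs left to right:
  i=0: run of 'D' x 2 -> '2D'
  i=2: run of 'E' x 12 -> '12E'
  i=14: run of 'F' x 8 -> '8F'
  i=22: run of 'D' x 13 -> '13D'
  i=35: run of 'F' x 4 -> '4F'
  i=39: run of 'B' x 8 -> '8B'

RLE = 2D12E8F13D4F8B


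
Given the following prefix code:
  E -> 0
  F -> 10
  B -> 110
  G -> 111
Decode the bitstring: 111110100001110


Decoding step by step:
Bits 111 -> G
Bits 110 -> B
Bits 10 -> F
Bits 0 -> E
Bits 0 -> E
Bits 0 -> E
Bits 111 -> G
Bits 0 -> E


Decoded message: GBFEEEGE


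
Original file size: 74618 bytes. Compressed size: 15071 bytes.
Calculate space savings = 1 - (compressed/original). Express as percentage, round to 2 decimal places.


ratio = compressed/original = 15071/74618 = 0.201975
savings = 1 - ratio = 1 - 0.201975 = 0.798025
as a percentage: 0.798025 * 100 = 79.8%

Space savings = 1 - 15071/74618 = 79.8%


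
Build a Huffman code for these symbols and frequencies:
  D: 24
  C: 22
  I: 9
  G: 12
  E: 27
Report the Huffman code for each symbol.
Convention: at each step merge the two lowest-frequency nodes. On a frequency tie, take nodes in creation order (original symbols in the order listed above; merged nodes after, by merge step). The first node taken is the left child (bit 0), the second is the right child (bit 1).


Huffman tree construction:
Step 1: Merge I(9) + G(12) = 21
Step 2: Merge (I+G)(21) + C(22) = 43
Step 3: Merge D(24) + E(27) = 51
Step 4: Merge ((I+G)+C)(43) + (D+E)(51) = 94
Read each symbol's code off the tree from the root (left child = 0, right child = 1).

Codes:
  D: 10 (length 2)
  C: 01 (length 2)
  I: 000 (length 3)
  G: 001 (length 3)
  E: 11 (length 2)
Average code length: 209/94 = 2.2234 bits/symbol


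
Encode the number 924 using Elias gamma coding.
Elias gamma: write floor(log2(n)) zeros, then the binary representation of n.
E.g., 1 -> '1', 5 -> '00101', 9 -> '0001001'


num_bits = floor(log2(924)) + 1 = 10
leading_zeros = num_bits - 1 = 9
binary(924) = 1110011100

Elias gamma(924) = '000000000' + '1110011100' = 0000000001110011100 (19 bits)


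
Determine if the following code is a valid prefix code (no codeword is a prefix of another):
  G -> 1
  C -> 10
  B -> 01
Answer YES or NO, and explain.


Checking each pair (does one codeword prefix another?):
  G='1' vs C='10': prefix -- VIOLATION

NO -- this is NOT a valid prefix code. G (1) is a prefix of C (10).


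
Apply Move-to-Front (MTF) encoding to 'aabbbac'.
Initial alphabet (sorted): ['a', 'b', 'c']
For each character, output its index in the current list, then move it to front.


MTF encoding:
'a': index 0 in ['a', 'b', 'c'] -> ['a', 'b', 'c']
'a': index 0 in ['a', 'b', 'c'] -> ['a', 'b', 'c']
'b': index 1 in ['a', 'b', 'c'] -> ['b', 'a', 'c']
'b': index 0 in ['b', 'a', 'c'] -> ['b', 'a', 'c']
'b': index 0 in ['b', 'a', 'c'] -> ['b', 'a', 'c']
'a': index 1 in ['b', 'a', 'c'] -> ['a', 'b', 'c']
'c': index 2 in ['a', 'b', 'c'] -> ['c', 'a', 'b']


Output: [0, 0, 1, 0, 0, 1, 2]


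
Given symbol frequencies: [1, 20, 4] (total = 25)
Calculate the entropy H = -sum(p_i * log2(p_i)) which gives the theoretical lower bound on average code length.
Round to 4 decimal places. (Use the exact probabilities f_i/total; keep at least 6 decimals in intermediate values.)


Per-symbol terms -p_i * log2(p_i) with p_i = f_i/25:
  p = 1/25 = 0.040000: log2(p) = -4.643856, -p*log2(p) = 0.185754
  p = 20/25 = 0.800000: log2(p) = -0.321928, -p*log2(p) = 0.257542
  p = 4/25 = 0.160000: log2(p) = -2.643856, -p*log2(p) = 0.423017
H = 0.185754 + 0.257542 + 0.423017 = 0.866313

H = 0.8663 bits/symbol


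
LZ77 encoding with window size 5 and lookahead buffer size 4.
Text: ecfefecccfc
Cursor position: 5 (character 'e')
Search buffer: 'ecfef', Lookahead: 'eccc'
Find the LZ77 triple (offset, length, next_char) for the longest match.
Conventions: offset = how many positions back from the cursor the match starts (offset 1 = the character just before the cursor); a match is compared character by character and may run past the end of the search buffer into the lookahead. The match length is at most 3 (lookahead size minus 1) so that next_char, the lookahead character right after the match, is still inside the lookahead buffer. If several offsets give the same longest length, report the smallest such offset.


Try each offset into the search buffer:
  offset=1 (pos 4, char 'f'): match length 0
  offset=2 (pos 3, char 'e'): match length 1
  offset=3 (pos 2, char 'f'): match length 0
  offset=4 (pos 1, char 'c'): match length 0
  offset=5 (pos 0, char 'e'): match length 2
Longest match has length 2 at offset 5.
next_char = character at position 5 + 2 = 7 -> 'c'

Best match: offset=5, length=2 (matching 'ec' starting at position 0)
LZ77 triple: (5, 2, 'c')


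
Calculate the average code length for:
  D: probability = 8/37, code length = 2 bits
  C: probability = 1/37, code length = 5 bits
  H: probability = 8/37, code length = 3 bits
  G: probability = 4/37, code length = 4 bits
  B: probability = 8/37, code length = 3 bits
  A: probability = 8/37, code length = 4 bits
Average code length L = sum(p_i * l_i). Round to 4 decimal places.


Weighted contributions p_i * l_i:
  D: (8/37) * 2 = 16/37
  C: (1/37) * 5 = 5/37
  H: (8/37) * 3 = 24/37
  G: (4/37) * 4 = 16/37
  B: (8/37) * 3 = 24/37
  A: (8/37) * 4 = 32/37
Sum = (16 + 5 + 24 + 16 + 24 + 32)/37 = 117/37

L = 117/37 = 3.1622 bits/symbol


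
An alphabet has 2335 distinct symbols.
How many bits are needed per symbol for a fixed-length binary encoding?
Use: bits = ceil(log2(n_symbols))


log2(2335) = 11.1892
Bracket: 2^11 = 2048 < 2335 <= 2^12 = 4096
So ceil(log2(2335)) = 12

bits = ceil(log2(2335)) = ceil(11.1892) = 12 bits


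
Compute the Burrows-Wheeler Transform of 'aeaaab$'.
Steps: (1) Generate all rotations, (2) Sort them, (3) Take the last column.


Rotations (sorted):
  0: $aeaaab -> last char: b
  1: aaab$ae -> last char: e
  2: aab$aea -> last char: a
  3: ab$aeaa -> last char: a
  4: aeaaab$ -> last char: $
  5: b$aeaaa -> last char: a
  6: eaaab$a -> last char: a


BWT = beaa$aa


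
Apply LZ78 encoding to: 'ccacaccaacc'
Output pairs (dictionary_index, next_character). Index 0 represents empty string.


LZ78 encoding steps:
Dictionary: {0: ''}
Step 1: w='' (idx 0), next='c' -> output (0, 'c'), add 'c' as idx 1
Step 2: w='c' (idx 1), next='a' -> output (1, 'a'), add 'ca' as idx 2
Step 3: w='ca' (idx 2), next='c' -> output (2, 'c'), add 'cac' as idx 3
Step 4: w='ca' (idx 2), next='a' -> output (2, 'a'), add 'caa' as idx 4
Step 5: w='c' (idx 1), next='c' -> output (1, 'c'), add 'cc' as idx 5


Encoded: [(0, 'c'), (1, 'a'), (2, 'c'), (2, 'a'), (1, 'c')]


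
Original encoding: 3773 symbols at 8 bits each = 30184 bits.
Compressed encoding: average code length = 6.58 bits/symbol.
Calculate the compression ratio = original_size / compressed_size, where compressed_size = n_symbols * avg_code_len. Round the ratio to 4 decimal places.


original_size = n_symbols * orig_bits = 3773 * 8 = 30184 bits
compressed_size = n_symbols * avg_code_len = 3773 * 6.58 = 24826.34 bits
ratio = original_size / compressed_size = 30184 / 24826.34 = 1.2158

Compression ratio = 1.2158


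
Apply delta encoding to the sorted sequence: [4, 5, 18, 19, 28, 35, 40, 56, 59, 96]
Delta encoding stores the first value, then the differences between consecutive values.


First value: 4
Deltas:
  5 - 4 = 1
  18 - 5 = 13
  19 - 18 = 1
  28 - 19 = 9
  35 - 28 = 7
  40 - 35 = 5
  56 - 40 = 16
  59 - 56 = 3
  96 - 59 = 37


Delta encoded: [4, 1, 13, 1, 9, 7, 5, 16, 3, 37]


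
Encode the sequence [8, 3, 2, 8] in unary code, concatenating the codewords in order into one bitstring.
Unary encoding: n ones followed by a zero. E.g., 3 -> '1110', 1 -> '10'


Encode each number as n ones followed by a terminating 0:
  8 -> 111111110 (9 bits)
  3 -> 1110 (4 bits)
  2 -> 110 (3 bits)
  8 -> 111111110 (9 bits)
Total length = 9 + 4 + 3 + 9 = 25 bits.

Unary([8, 3, 2, 8]) = 1111111101110110111111110 (25 bits)


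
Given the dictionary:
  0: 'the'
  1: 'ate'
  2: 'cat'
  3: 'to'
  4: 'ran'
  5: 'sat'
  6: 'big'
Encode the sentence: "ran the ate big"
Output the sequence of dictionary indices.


Look up each word in the dictionary:
  'ran' -> 4
  'the' -> 0
  'ate' -> 1
  'big' -> 6

Encoded: [4, 0, 1, 6]


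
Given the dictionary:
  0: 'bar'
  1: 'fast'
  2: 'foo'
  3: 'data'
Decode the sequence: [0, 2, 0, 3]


Look up each index in the dictionary:
  0 -> 'bar'
  2 -> 'foo'
  0 -> 'bar'
  3 -> 'data'

Decoded: "bar foo bar data"


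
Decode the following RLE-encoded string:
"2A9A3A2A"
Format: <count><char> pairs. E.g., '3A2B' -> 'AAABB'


Expanding each <count><char> pair:
  2A -> 'AA'
  9A -> 'AAAAAAAAA'
  3A -> 'AAA'
  2A -> 'AA'

Decoded = AAAAAAAAAAAAAAAA


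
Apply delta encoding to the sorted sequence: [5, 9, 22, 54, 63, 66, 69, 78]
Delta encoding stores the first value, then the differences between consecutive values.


First value: 5
Deltas:
  9 - 5 = 4
  22 - 9 = 13
  54 - 22 = 32
  63 - 54 = 9
  66 - 63 = 3
  69 - 66 = 3
  78 - 69 = 9


Delta encoded: [5, 4, 13, 32, 9, 3, 3, 9]


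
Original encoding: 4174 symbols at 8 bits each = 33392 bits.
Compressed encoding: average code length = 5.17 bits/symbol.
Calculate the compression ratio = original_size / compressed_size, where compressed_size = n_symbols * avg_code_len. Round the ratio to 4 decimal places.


original_size = n_symbols * orig_bits = 4174 * 8 = 33392 bits
compressed_size = n_symbols * avg_code_len = 4174 * 5.17 = 21579.58 bits
ratio = original_size / compressed_size = 33392 / 21579.58 = 1.5474

Compression ratio = 1.5474


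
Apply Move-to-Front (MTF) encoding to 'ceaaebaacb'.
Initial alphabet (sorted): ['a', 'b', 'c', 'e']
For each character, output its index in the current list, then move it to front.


MTF encoding:
'c': index 2 in ['a', 'b', 'c', 'e'] -> ['c', 'a', 'b', 'e']
'e': index 3 in ['c', 'a', 'b', 'e'] -> ['e', 'c', 'a', 'b']
'a': index 2 in ['e', 'c', 'a', 'b'] -> ['a', 'e', 'c', 'b']
'a': index 0 in ['a', 'e', 'c', 'b'] -> ['a', 'e', 'c', 'b']
'e': index 1 in ['a', 'e', 'c', 'b'] -> ['e', 'a', 'c', 'b']
'b': index 3 in ['e', 'a', 'c', 'b'] -> ['b', 'e', 'a', 'c']
'a': index 2 in ['b', 'e', 'a', 'c'] -> ['a', 'b', 'e', 'c']
'a': index 0 in ['a', 'b', 'e', 'c'] -> ['a', 'b', 'e', 'c']
'c': index 3 in ['a', 'b', 'e', 'c'] -> ['c', 'a', 'b', 'e']
'b': index 2 in ['c', 'a', 'b', 'e'] -> ['b', 'c', 'a', 'e']


Output: [2, 3, 2, 0, 1, 3, 2, 0, 3, 2]


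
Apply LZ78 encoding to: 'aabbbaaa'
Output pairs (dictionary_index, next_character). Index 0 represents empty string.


LZ78 encoding steps:
Dictionary: {0: ''}
Step 1: w='' (idx 0), next='a' -> output (0, 'a'), add 'a' as idx 1
Step 2: w='a' (idx 1), next='b' -> output (1, 'b'), add 'ab' as idx 2
Step 3: w='' (idx 0), next='b' -> output (0, 'b'), add 'b' as idx 3
Step 4: w='b' (idx 3), next='a' -> output (3, 'a'), add 'ba' as idx 4
Step 5: w='a' (idx 1), next='a' -> output (1, 'a'), add 'aa' as idx 5


Encoded: [(0, 'a'), (1, 'b'), (0, 'b'), (3, 'a'), (1, 'a')]


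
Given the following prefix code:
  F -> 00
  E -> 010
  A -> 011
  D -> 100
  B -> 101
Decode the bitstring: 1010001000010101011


Decoding step by step:
Bits 101 -> B
Bits 00 -> F
Bits 010 -> E
Bits 00 -> F
Bits 010 -> E
Bits 101 -> B
Bits 011 -> A


Decoded message: BFEFEBA


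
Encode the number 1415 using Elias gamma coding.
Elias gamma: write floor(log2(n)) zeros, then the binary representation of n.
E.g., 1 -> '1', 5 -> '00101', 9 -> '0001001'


num_bits = floor(log2(1415)) + 1 = 11
leading_zeros = num_bits - 1 = 10
binary(1415) = 10110000111

Elias gamma(1415) = '0000000000' + '10110000111' = 000000000010110000111 (21 bits)


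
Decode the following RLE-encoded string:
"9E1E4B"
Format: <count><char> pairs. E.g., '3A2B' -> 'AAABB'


Expanding each <count><char> pair:
  9E -> 'EEEEEEEEE'
  1E -> 'E'
  4B -> 'BBBB'

Decoded = EEEEEEEEEEBBBB


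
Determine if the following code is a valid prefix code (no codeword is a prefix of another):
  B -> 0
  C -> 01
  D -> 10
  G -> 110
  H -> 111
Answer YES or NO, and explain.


Checking each pair (does one codeword prefix another?):
  B='0' vs C='01': prefix -- VIOLATION

NO -- this is NOT a valid prefix code. B (0) is a prefix of C (01).


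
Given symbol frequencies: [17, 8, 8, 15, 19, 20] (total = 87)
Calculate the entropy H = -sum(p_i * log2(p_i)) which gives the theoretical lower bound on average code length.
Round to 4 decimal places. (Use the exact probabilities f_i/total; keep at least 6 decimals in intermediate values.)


Per-symbol terms -p_i * log2(p_i) with p_i = f_i/87:
  p = 17/87 = 0.195402: log2(p) = -2.355481, -p*log2(p) = 0.460266
  p = 8/87 = 0.091954: log2(p) = -3.442943, -p*log2(p) = 0.316593
  p = 8/87 = 0.091954: log2(p) = -3.442943, -p*log2(p) = 0.316593
  p = 15/87 = 0.172414: log2(p) = -2.536053, -p*log2(p) = 0.437251
  p = 19/87 = 0.218391: log2(p) = -2.195016, -p*log2(p) = 0.479371
  p = 20/87 = 0.229885: log2(p) = -2.121015, -p*log2(p) = 0.487590
H = 0.460266 + 0.316593 + 0.316593 + 0.437251 + 0.479371 + 0.487590 = 2.497664

H = 2.4977 bits/symbol


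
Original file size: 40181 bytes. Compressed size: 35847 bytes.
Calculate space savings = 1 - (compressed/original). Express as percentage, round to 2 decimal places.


ratio = compressed/original = 35847/40181 = 0.892138
savings = 1 - ratio = 1 - 0.892138 = 0.107862
as a percentage: 0.107862 * 100 = 10.79%

Space savings = 1 - 35847/40181 = 10.79%


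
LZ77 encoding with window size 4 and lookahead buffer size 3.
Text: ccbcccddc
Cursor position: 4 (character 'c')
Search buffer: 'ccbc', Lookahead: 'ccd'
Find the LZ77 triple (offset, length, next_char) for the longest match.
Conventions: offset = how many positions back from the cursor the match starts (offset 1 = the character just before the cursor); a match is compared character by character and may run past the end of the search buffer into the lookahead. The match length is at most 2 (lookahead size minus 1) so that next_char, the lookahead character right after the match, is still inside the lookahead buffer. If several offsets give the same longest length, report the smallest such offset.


Try each offset into the search buffer:
  offset=1 (pos 3, char 'c'): match length 2
  offset=2 (pos 2, char 'b'): match length 0
  offset=3 (pos 1, char 'c'): match length 1
  offset=4 (pos 0, char 'c'): match length 2
Longest match has length 2, found at offsets 1, 4; take the smallest, offset 1.
next_char = character at position 4 + 2 = 6 -> 'd'

Best match: offset=1, length=2 (matching 'cc' starting at position 3)
LZ77 triple: (1, 2, 'd')


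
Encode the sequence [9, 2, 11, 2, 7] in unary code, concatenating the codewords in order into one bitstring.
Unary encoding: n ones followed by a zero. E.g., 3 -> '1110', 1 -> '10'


Encode each number as n ones followed by a terminating 0:
  9 -> 1111111110 (10 bits)
  2 -> 110 (3 bits)
  11 -> 111111111110 (12 bits)
  2 -> 110 (3 bits)
  7 -> 11111110 (8 bits)
Total length = 10 + 3 + 12 + 3 + 8 = 36 bits.

Unary([9, 2, 11, 2, 7]) = 111111111011011111111111011011111110 (36 bits)


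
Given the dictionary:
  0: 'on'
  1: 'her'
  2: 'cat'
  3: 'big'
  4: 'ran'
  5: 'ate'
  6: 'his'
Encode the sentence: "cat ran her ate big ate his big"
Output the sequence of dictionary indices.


Look up each word in the dictionary:
  'cat' -> 2
  'ran' -> 4
  'her' -> 1
  'ate' -> 5
  'big' -> 3
  'ate' -> 5
  'his' -> 6
  'big' -> 3

Encoded: [2, 4, 1, 5, 3, 5, 6, 3]


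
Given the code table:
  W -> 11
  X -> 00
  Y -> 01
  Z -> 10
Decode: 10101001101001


Decoding:
10 -> Z
10 -> Z
10 -> Z
01 -> Y
10 -> Z
10 -> Z
01 -> Y


Result: ZZZYZZY


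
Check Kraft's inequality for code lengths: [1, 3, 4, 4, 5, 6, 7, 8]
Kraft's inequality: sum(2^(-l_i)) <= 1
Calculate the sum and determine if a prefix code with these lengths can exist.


Sum = 2^(-1) + 2^(-3) + 2^(-4) + 2^(-4) + 2^(-5) + 2^(-6) + 2^(-7) + 2^(-8)
    = 0.5 + 0.125 + 0.0625 + 0.0625 + 0.03125 + 0.015625 + 0.0078125 + 0.00390625
    = 207/256 = 0.80859375
Since 0.80859375 <= 1, Kraft's inequality IS satisfied.
A prefix code with these lengths CAN exist.

Kraft sum = 0.80859375. Satisfied.


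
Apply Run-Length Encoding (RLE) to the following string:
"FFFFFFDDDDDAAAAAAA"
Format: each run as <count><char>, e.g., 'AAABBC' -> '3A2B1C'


Scanning runs left to right:
  i=0: run of 'F' x 6 -> '6F'
  i=6: run of 'D' x 5 -> '5D'
  i=11: run of 'A' x 7 -> '7A'

RLE = 6F5D7A


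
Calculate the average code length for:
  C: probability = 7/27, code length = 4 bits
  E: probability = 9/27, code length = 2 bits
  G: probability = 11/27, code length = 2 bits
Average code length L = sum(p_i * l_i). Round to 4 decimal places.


Weighted contributions p_i * l_i:
  C: (7/27) * 4 = 28/27
  E: (9/27) * 2 = 18/27
  G: (11/27) * 2 = 22/27
Sum = (28 + 18 + 22)/27 = 68/27

L = 68/27 = 2.5185 bits/symbol


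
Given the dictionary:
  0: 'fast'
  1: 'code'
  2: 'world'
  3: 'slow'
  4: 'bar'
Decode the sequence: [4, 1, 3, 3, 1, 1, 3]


Look up each index in the dictionary:
  4 -> 'bar'
  1 -> 'code'
  3 -> 'slow'
  3 -> 'slow'
  1 -> 'code'
  1 -> 'code'
  3 -> 'slow'

Decoded: "bar code slow slow code code slow"


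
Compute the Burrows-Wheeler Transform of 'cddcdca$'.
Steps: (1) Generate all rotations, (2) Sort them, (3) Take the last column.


Rotations (sorted):
  0: $cddcdca -> last char: a
  1: a$cddcdc -> last char: c
  2: ca$cddcd -> last char: d
  3: cdca$cdd -> last char: d
  4: cddcdca$ -> last char: $
  5: dca$cddc -> last char: c
  6: dcdca$cd -> last char: d
  7: ddcdca$c -> last char: c


BWT = acdd$cdc


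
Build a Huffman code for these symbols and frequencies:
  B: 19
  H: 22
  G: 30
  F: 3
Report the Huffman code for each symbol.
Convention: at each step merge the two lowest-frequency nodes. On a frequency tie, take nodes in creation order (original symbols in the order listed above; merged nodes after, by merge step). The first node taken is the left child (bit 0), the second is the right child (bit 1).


Huffman tree construction:
Step 1: Merge F(3) + B(19) = 22
Step 2: Merge H(22) + (F+B)(22) = 44
Step 3: Merge G(30) + (H+(F+B))(44) = 74
Read each symbol's code off the tree from the root (left child = 0, right child = 1).

Codes:
  B: 111 (length 3)
  H: 10 (length 2)
  G: 0 (length 1)
  F: 110 (length 3)
Average code length: 140/74 = 1.8919 bits/symbol


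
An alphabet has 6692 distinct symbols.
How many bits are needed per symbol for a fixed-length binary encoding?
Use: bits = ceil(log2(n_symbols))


log2(6692) = 12.7082
Bracket: 2^12 = 4096 < 6692 <= 2^13 = 8192
So ceil(log2(6692)) = 13

bits = ceil(log2(6692)) = ceil(12.7082) = 13 bits


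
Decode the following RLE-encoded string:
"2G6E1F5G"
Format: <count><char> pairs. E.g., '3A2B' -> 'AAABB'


Expanding each <count><char> pair:
  2G -> 'GG'
  6E -> 'EEEEEE'
  1F -> 'F'
  5G -> 'GGGGG'

Decoded = GGEEEEEEFGGGGG


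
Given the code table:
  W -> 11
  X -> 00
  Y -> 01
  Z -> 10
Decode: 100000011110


Decoding:
10 -> Z
00 -> X
00 -> X
01 -> Y
11 -> W
10 -> Z


Result: ZXXYWZ


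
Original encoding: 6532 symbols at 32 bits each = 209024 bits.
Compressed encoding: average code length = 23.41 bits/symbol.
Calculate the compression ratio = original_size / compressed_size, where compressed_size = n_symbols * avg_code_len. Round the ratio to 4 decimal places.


original_size = n_symbols * orig_bits = 6532 * 32 = 209024 bits
compressed_size = n_symbols * avg_code_len = 6532 * 23.41 = 152914.12 bits
ratio = original_size / compressed_size = 209024 / 152914.12 = 1.3669

Compression ratio = 1.3669


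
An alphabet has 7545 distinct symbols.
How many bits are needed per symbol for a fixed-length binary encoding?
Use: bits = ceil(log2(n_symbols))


log2(7545) = 12.8813
Bracket: 2^12 = 4096 < 7545 <= 2^13 = 8192
So ceil(log2(7545)) = 13

bits = ceil(log2(7545)) = ceil(12.8813) = 13 bits


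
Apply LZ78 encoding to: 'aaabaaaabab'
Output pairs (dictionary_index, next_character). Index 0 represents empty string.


LZ78 encoding steps:
Dictionary: {0: ''}
Step 1: w='' (idx 0), next='a' -> output (0, 'a'), add 'a' as idx 1
Step 2: w='a' (idx 1), next='a' -> output (1, 'a'), add 'aa' as idx 2
Step 3: w='' (idx 0), next='b' -> output (0, 'b'), add 'b' as idx 3
Step 4: w='aa' (idx 2), next='a' -> output (2, 'a'), add 'aaa' as idx 4
Step 5: w='a' (idx 1), next='b' -> output (1, 'b'), add 'ab' as idx 5
Step 6: w='ab' (idx 5), end of input -> output (5, '')


Encoded: [(0, 'a'), (1, 'a'), (0, 'b'), (2, 'a'), (1, 'b'), (5, '')]


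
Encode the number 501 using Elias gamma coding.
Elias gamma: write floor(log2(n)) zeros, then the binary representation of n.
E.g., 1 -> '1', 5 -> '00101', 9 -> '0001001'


num_bits = floor(log2(501)) + 1 = 9
leading_zeros = num_bits - 1 = 8
binary(501) = 111110101

Elias gamma(501) = '00000000' + '111110101' = 00000000111110101 (17 bits)


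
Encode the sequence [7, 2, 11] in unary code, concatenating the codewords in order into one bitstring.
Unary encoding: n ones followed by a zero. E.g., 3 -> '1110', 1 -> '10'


Encode each number as n ones followed by a terminating 0:
  7 -> 11111110 (8 bits)
  2 -> 110 (3 bits)
  11 -> 111111111110 (12 bits)
Total length = 8 + 3 + 12 = 23 bits.

Unary([7, 2, 11]) = 11111110110111111111110 (23 bits)


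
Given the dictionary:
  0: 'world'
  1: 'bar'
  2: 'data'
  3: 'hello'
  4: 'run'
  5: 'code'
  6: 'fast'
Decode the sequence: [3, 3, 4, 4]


Look up each index in the dictionary:
  3 -> 'hello'
  3 -> 'hello'
  4 -> 'run'
  4 -> 'run'

Decoded: "hello hello run run"


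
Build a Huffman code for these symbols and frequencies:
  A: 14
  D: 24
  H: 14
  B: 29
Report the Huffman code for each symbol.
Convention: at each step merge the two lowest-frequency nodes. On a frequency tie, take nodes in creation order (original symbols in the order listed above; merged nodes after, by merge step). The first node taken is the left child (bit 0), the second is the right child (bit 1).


Huffman tree construction:
Step 1: Merge A(14) + H(14) = 28
Step 2: Merge D(24) + (A+H)(28) = 52
Step 3: Merge B(29) + (D+(A+H))(52) = 81
Read each symbol's code off the tree from the root (left child = 0, right child = 1).

Codes:
  A: 110 (length 3)
  D: 10 (length 2)
  H: 111 (length 3)
  B: 0 (length 1)
Average code length: 161/81 = 1.9877 bits/symbol


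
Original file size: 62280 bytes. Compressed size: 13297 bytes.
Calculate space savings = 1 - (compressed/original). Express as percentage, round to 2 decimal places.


ratio = compressed/original = 13297/62280 = 0.213504
savings = 1 - ratio = 1 - 0.213504 = 0.786496
as a percentage: 0.786496 * 100 = 78.65%

Space savings = 1 - 13297/62280 = 78.65%


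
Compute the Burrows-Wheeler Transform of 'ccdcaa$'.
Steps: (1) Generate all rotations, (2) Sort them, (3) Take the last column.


Rotations (sorted):
  0: $ccdcaa -> last char: a
  1: a$ccdca -> last char: a
  2: aa$ccdc -> last char: c
  3: caa$ccd -> last char: d
  4: ccdcaa$ -> last char: $
  5: cdcaa$c -> last char: c
  6: dcaa$cc -> last char: c


BWT = aacd$cc


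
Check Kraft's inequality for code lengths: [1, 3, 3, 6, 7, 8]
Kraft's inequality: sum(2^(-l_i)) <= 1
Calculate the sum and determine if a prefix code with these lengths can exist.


Sum = 2^(-1) + 2^(-3) + 2^(-3) + 2^(-6) + 2^(-7) + 2^(-8)
    = 0.5 + 0.125 + 0.125 + 0.015625 + 0.0078125 + 0.00390625
    = 199/256 = 0.77734375
Since 0.77734375 <= 1, Kraft's inequality IS satisfied.
A prefix code with these lengths CAN exist.

Kraft sum = 0.77734375. Satisfied.


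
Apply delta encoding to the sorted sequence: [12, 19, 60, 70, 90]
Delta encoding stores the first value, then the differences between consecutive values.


First value: 12
Deltas:
  19 - 12 = 7
  60 - 19 = 41
  70 - 60 = 10
  90 - 70 = 20


Delta encoded: [12, 7, 41, 10, 20]


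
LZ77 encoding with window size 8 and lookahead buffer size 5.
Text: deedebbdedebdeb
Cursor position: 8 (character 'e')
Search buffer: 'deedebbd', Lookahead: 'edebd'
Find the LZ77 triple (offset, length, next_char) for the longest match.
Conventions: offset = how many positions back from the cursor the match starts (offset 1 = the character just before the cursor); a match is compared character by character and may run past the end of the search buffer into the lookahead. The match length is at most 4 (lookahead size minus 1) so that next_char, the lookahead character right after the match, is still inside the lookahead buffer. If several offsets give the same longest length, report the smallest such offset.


Try each offset into the search buffer:
  offset=1 (pos 7, char 'd'): match length 0
  offset=2 (pos 6, char 'b'): match length 0
  offset=3 (pos 5, char 'b'): match length 0
  offset=4 (pos 4, char 'e'): match length 1
  offset=5 (pos 3, char 'd'): match length 0
  offset=6 (pos 2, char 'e'): match length 4
  offset=7 (pos 1, char 'e'): match length 1
  offset=8 (pos 0, char 'd'): match length 0
Longest match has length 4 at offset 6.
next_char = character at position 8 + 4 = 12 -> 'd'

Best match: offset=6, length=4 (matching 'edeb' starting at position 2)
LZ77 triple: (6, 4, 'd')


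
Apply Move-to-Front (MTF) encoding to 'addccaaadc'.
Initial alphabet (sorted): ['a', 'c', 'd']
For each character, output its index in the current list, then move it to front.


MTF encoding:
'a': index 0 in ['a', 'c', 'd'] -> ['a', 'c', 'd']
'd': index 2 in ['a', 'c', 'd'] -> ['d', 'a', 'c']
'd': index 0 in ['d', 'a', 'c'] -> ['d', 'a', 'c']
'c': index 2 in ['d', 'a', 'c'] -> ['c', 'd', 'a']
'c': index 0 in ['c', 'd', 'a'] -> ['c', 'd', 'a']
'a': index 2 in ['c', 'd', 'a'] -> ['a', 'c', 'd']
'a': index 0 in ['a', 'c', 'd'] -> ['a', 'c', 'd']
'a': index 0 in ['a', 'c', 'd'] -> ['a', 'c', 'd']
'd': index 2 in ['a', 'c', 'd'] -> ['d', 'a', 'c']
'c': index 2 in ['d', 'a', 'c'] -> ['c', 'd', 'a']


Output: [0, 2, 0, 2, 0, 2, 0, 0, 2, 2]


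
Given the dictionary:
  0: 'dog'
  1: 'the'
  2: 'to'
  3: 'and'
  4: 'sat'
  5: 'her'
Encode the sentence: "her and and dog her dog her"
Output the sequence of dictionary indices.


Look up each word in the dictionary:
  'her' -> 5
  'and' -> 3
  'and' -> 3
  'dog' -> 0
  'her' -> 5
  'dog' -> 0
  'her' -> 5

Encoded: [5, 3, 3, 0, 5, 0, 5]


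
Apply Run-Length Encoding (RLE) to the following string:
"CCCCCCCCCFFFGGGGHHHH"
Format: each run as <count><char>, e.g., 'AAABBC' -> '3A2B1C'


Scanning runs left to right:
  i=0: run of 'C' x 9 -> '9C'
  i=9: run of 'F' x 3 -> '3F'
  i=12: run of 'G' x 4 -> '4G'
  i=16: run of 'H' x 4 -> '4H'

RLE = 9C3F4G4H


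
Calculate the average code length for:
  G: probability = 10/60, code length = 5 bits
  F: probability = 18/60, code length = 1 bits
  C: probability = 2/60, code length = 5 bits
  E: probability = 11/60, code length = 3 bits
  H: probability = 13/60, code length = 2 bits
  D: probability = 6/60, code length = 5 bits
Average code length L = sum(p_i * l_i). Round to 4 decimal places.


Weighted contributions p_i * l_i:
  G: (10/60) * 5 = 50/60
  F: (18/60) * 1 = 18/60
  C: (2/60) * 5 = 10/60
  E: (11/60) * 3 = 33/60
  H: (13/60) * 2 = 26/60
  D: (6/60) * 5 = 30/60
Sum = (50 + 18 + 10 + 33 + 26 + 30)/60 = 167/60

L = 167/60 = 2.7833 bits/symbol


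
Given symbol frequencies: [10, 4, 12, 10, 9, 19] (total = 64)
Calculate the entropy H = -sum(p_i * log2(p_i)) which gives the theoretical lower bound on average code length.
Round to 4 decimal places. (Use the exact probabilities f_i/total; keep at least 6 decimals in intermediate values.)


Per-symbol terms -p_i * log2(p_i) with p_i = f_i/64:
  p = 10/64 = 0.156250: log2(p) = -2.678072, -p*log2(p) = 0.418449
  p = 4/64 = 0.062500: log2(p) = -4.000000, -p*log2(p) = 0.250000
  p = 12/64 = 0.187500: log2(p) = -2.415037, -p*log2(p) = 0.452820
  p = 10/64 = 0.156250: log2(p) = -2.678072, -p*log2(p) = 0.418449
  p = 9/64 = 0.140625: log2(p) = -2.830075, -p*log2(p) = 0.397979
  p = 19/64 = 0.296875: log2(p) = -1.752072, -p*log2(p) = 0.520147
H = 0.418449 + 0.250000 + 0.452820 + 0.418449 + 0.397979 + 0.520147 = 2.457844

H = 2.4578 bits/symbol


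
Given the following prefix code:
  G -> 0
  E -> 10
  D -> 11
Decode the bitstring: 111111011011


Decoding step by step:
Bits 11 -> D
Bits 11 -> D
Bits 11 -> D
Bits 0 -> G
Bits 11 -> D
Bits 0 -> G
Bits 11 -> D


Decoded message: DDDGDGD


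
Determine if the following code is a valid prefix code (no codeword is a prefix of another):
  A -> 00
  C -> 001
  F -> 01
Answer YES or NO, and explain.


Checking each pair (does one codeword prefix another?):
  A='00' vs C='001': prefix -- VIOLATION

NO -- this is NOT a valid prefix code. A (00) is a prefix of C (001).


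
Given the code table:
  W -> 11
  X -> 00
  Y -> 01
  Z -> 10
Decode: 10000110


Decoding:
10 -> Z
00 -> X
01 -> Y
10 -> Z


Result: ZXYZ


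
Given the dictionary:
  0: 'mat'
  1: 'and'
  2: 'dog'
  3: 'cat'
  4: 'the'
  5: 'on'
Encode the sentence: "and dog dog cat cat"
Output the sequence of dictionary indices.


Look up each word in the dictionary:
  'and' -> 1
  'dog' -> 2
  'dog' -> 2
  'cat' -> 3
  'cat' -> 3

Encoded: [1, 2, 2, 3, 3]


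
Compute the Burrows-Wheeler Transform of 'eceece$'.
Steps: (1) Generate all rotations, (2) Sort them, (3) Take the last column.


Rotations (sorted):
  0: $eceece -> last char: e
  1: ce$ecee -> last char: e
  2: ceece$e -> last char: e
  3: e$eceec -> last char: c
  4: ece$ece -> last char: e
  5: eceece$ -> last char: $
  6: eece$ec -> last char: c


BWT = eeece$c
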